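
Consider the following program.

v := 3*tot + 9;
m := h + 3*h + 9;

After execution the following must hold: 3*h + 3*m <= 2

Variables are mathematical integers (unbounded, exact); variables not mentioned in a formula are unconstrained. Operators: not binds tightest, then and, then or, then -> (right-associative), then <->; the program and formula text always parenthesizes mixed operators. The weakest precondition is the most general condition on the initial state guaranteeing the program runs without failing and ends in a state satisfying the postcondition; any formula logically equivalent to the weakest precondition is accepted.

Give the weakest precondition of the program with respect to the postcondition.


Working backward. After the program, 3*h + 3*m <= 2 must hold.
Before m := h + 3*h + 9: 15*h <= -25
Before v := 3*tot + 9: 15*h <= -25
Answer: WP = 15*h <= -25


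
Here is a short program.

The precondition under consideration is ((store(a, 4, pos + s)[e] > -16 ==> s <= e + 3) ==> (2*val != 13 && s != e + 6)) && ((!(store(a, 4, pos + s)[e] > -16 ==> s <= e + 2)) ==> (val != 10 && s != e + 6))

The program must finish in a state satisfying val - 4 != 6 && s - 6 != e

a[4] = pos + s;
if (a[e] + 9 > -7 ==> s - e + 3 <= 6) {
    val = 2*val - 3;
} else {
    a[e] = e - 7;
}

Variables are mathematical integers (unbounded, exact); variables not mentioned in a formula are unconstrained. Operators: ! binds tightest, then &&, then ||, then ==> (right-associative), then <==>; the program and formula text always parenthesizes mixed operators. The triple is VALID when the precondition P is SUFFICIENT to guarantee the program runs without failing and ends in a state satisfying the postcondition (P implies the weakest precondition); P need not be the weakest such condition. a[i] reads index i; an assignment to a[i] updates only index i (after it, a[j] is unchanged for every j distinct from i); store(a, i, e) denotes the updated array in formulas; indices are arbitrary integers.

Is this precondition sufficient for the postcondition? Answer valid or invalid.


Working backward. After the program, the postcondition val - 4 != 6 && s - 6 != e must hold; in canonical form it is val != 10 && s != e + 6.
Then branch requires 2*val != 13 && s != e + 6; else branch requires val != 10 && s != e + 6.
Before the if: ((a[e] > -16 ==> s <= e + 3) ==> (2*val != 13 && s != e + 6)) && ((!(a[e] > -16 ==> s <= e + 3)) ==> (val != 10 && s != e + 6))
Before a[4] := pos + s: ((store(a, 4, pos + s)[e] > -16 ==> s <= e + 3) ==> (2*val != 13 && s != e + 6)) && ((!(store(a, 4, pos + s)[e] > -16 ==> s <= e + 3)) ==> (val != 10 && s != e + 6))
The weakest precondition is ((store(a, 4, pos + s)[e] > -16 ==> s <= e + 3) ==> (2*val != 13 && s != e + 6)) && ((!(store(a, 4, pos + s)[e] > -16 ==> s <= e + 3)) ==> (val != 10 && s != e + 6)).
Check whether ((store(a, 4, pos + s)[e] > -16 ==> s <= e + 3) ==> (2*val != 13 && s != e + 6)) && ((!(store(a, 4, pos + s)[e] > -16 ==> s <= e + 2)) ==> (val != 10 && s != e + 6)) implies it.
Every state satisfying the precondition satisfies the weakest precondition: the implication holds.
Answer: valid


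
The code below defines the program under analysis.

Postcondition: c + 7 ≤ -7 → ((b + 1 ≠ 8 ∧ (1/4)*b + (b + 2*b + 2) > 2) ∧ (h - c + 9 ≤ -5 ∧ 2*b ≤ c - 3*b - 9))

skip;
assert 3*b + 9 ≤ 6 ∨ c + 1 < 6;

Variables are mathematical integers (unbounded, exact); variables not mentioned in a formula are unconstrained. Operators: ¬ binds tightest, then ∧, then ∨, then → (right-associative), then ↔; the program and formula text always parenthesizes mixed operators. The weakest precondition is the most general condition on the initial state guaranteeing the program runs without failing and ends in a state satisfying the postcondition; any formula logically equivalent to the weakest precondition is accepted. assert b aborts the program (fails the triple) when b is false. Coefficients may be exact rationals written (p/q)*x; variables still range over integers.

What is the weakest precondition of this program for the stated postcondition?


Working backward. After the program, the postcondition c + 7 ≤ -7 → ((b + 1 ≠ 8 ∧ (1/4)*b + (b + 2*b + 2) > 2) ∧ (h - c + 9 ≤ -5 ∧ 2*b ≤ c - 3*b - 9)) must hold; in canonical form it is c ≤ -14 → (b ≠ 7 ∧ (13/4)*b > 0 ∧ h ≤ c - 14 ∧ 5*b ≤ c - 9).
Before assert 3*b + 9 ≤ 6 ∨ c + 1 < 6: (3*b ≤ -3 ∨ c < 5) ∧ (c ≤ -14 → (b ≠ 7 ∧ (13/4)*b > 0 ∧ h ≤ c - 14 ∧ 5*b ≤ c - 9))
Before skip: (3*b ≤ -3 ∨ c < 5) ∧ (c ≤ -14 → (b ≠ 7 ∧ (13/4)*b > 0 ∧ h ≤ c - 14 ∧ 5*b ≤ c - 9))
Answer: WP = (3*b ≤ -3 ∨ c < 5) ∧ (c ≤ -14 → (b ≠ 7 ∧ (13/4)*b > 0 ∧ h ≤ c - 14 ∧ 5*b ≤ c - 9))


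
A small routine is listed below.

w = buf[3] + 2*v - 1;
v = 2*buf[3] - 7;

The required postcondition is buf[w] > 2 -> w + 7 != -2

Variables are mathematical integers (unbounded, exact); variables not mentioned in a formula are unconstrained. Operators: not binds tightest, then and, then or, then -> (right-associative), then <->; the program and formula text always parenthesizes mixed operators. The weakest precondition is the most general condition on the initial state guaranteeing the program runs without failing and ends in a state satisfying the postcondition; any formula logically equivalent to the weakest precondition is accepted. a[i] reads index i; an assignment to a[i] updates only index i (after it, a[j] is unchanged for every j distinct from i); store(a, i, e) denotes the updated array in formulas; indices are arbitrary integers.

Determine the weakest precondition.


Working backward. After the program, the postcondition buf[w] > 2 -> w + 7 != -2 must hold; in canonical form it is buf[w] > 2 -> w != -9.
Before v := 2*buf[3] - 7: buf[w] > 2 -> w != -9
Before w := buf[3] + 2*v - 1: buf[buf[3] + 2*v - 1] > 2 -> buf[3] + 2*v != -8
Answer: WP = buf[buf[3] + 2*v - 1] > 2 -> buf[3] + 2*v != -8


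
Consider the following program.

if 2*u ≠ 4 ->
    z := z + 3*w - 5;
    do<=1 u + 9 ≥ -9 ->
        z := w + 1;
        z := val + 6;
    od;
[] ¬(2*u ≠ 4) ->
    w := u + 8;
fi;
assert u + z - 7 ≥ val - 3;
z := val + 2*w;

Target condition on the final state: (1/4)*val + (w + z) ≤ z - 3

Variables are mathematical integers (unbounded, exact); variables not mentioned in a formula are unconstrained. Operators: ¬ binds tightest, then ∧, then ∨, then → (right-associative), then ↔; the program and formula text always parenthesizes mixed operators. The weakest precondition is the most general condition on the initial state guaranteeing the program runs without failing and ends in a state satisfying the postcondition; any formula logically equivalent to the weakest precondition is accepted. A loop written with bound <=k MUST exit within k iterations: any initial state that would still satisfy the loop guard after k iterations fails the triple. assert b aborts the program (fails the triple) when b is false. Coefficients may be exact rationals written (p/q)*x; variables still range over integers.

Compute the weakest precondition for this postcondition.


Working backward. After the program, the postcondition (1/4)*val + (w + z) ≤ z - 3 must hold; in canonical form it is (1/4)*val + w ≤ -3.
Before z := val + 2*w: (1/4)*val + w ≤ -3
Before assert u + z - 7 ≥ val - 3: u + z ≥ val + 4 ∧ (1/4)*val + w ≤ -3
Then branch requires (u ≥ -18 → ((¬(u ≥ -18)) ∧ u ≥ -2 ∧ (1/4)*val + w ≤ -3)) ∧ ((¬(u ≥ -18)) → (u + 3*w + z ≥ val + 9 ∧ (1/4)*val + w ≤ -3)); else branch requires u + z ≥ val + 4 ∧ u + (1/4)*val ≤ -11.
Before the if: (2*u ≠ 4 → ((u ≥ -18 → ((¬(u ≥ -18)) ∧ u ≥ -2 ∧ (1/4)*val + w ≤ -3)) ∧ ((¬(u ≥ -18)) → (u + 3*w + z ≥ val + 9 ∧ (1/4)*val + w ≤ -3)))) ∧ ((¬(2*u ≠ 4)) → (u + z ≥ val + 4 ∧ u + (1/4)*val ≤ -11))
Answer: WP = (2*u ≠ 4 → ((u ≥ -18 → ((¬(u ≥ -18)) ∧ u ≥ -2 ∧ (1/4)*val + w ≤ -3)) ∧ ((¬(u ≥ -18)) → (u + 3*w + z ≥ val + 9 ∧ (1/4)*val + w ≤ -3)))) ∧ ((¬(2*u ≠ 4)) → (u + z ≥ val + 4 ∧ u + (1/4)*val ≤ -11))


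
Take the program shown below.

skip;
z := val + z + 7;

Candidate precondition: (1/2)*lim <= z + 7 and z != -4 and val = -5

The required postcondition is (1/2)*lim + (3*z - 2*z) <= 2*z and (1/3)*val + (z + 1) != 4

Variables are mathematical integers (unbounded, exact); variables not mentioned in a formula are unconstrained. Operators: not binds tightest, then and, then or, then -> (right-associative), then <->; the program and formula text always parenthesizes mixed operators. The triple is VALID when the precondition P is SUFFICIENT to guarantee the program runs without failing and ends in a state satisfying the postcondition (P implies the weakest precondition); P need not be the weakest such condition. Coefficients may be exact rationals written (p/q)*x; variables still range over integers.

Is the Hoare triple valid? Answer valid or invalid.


Working backward. After the program, the postcondition (1/2)*lim + (3*z - 2*z) <= 2*z and (1/3)*val + (z + 1) != 4 must hold; in canonical form it is (1/2)*lim <= z and (1/3)*val + z != 3.
Before z := val + z + 7: (1/2)*lim <= val + z + 7 and (4/3)*val + z != -4
Before skip: (1/2)*lim <= val + z + 7 and (4/3)*val + z != -4
The weakest precondition is (1/2)*lim <= val + z + 7 and (4/3)*val + z != -4.
Check whether (1/2)*lim <= z + 7 and z != -4 and val = -5 implies it.
Countermodel: at the initial state lim = -1, val = -5, z = -3, the precondition holds but the weakest precondition fails.
Answer: invalid


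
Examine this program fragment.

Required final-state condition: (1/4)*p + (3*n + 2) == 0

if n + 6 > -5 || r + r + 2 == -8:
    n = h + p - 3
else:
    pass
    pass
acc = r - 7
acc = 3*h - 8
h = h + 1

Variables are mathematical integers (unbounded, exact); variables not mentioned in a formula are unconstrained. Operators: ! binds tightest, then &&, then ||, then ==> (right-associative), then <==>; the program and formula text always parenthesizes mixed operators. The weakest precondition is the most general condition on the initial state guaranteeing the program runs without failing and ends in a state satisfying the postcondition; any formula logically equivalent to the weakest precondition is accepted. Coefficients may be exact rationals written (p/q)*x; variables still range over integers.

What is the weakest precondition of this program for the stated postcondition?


Working backward. After the program, the postcondition (1/4)*p + (3*n + 2) == 0 must hold; in canonical form it is 3*n + (1/4)*p == -2.
Before h := h + 1: 3*n + (1/4)*p == -2
Before acc := 3*h - 8: 3*n + (1/4)*p == -2
Before acc := r - 7: 3*n + (1/4)*p == -2
Then branch requires 3*h + (13/4)*p == 7; else branch requires 3*n + (1/4)*p == -2.
Before the if: ((n > -11 || 2*r == -10) ==> 3*h + (13/4)*p == 7) && ((!(n > -11 || 2*r == -10)) ==> 3*n + (1/4)*p == -2)
Answer: WP = ((n > -11 || 2*r == -10) ==> 3*h + (13/4)*p == 7) && ((!(n > -11 || 2*r == -10)) ==> 3*n + (1/4)*p == -2)


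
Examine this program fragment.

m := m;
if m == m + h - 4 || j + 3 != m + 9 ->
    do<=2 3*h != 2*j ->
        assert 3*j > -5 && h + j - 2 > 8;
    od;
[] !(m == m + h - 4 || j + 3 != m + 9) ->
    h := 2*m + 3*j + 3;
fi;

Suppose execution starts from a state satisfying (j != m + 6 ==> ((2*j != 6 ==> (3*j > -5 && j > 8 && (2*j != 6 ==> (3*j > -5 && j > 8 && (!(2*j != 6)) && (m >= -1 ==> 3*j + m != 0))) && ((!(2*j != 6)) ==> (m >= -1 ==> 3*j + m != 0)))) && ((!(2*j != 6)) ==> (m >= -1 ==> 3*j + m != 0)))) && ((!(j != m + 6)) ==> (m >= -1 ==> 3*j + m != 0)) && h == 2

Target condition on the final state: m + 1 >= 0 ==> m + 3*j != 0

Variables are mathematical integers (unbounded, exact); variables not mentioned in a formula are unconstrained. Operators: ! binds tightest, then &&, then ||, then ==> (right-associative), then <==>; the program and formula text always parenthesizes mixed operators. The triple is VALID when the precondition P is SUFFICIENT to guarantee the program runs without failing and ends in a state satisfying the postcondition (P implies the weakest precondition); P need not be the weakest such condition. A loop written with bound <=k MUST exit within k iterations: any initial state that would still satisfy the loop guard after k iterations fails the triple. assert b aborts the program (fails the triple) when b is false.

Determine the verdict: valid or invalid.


Working backward. After the program, the postcondition m + 1 >= 0 ==> m + 3*j != 0 must hold; in canonical form it is m >= -1 ==> 3*j + m != 0.
Then branch requires (3*h != 2*j ==> (3*j > -5 && h + j > 10 && (3*h != 2*j ==> (3*j > -5 && h + j > 10 && (!(3*h != 2*j)) && (m >= -1 ==> 3*j + m != 0))) && ((!(3*h != 2*j)) ==> (m >= -1 ==> 3*j + m != 0)))) && ((!(3*h != 2*j)) ==> (m >= -1 ==> 3*j + m != 0)); else branch requires m >= -1 ==> 3*j + m != 0.
Before the if: ((h == 4 || j != m + 6) ==> ((3*h != 2*j ==> (3*j > -5 && h + j > 10 && (3*h != 2*j ==> (3*j > -5 && h + j > 10 && (!(3*h != 2*j)) && (m >= -1 ==> 3*j + m != 0))) && ((!(3*h != 2*j)) ==> (m >= -1 ==> 3*j + m != 0)))) && ((!(3*h != 2*j)) ==> (m >= -1 ==> 3*j + m != 0)))) && ((!(h == 4 || j != m + 6)) ==> (m >= -1 ==> 3*j + m != 0))
Before m := m: ((h == 4 || j != m + 6) ==> ((3*h != 2*j ==> (3*j > -5 && h + j > 10 && (3*h != 2*j ==> (3*j > -5 && h + j > 10 && (!(3*h != 2*j)) && (m >= -1 ==> 3*j + m != 0))) && ((!(3*h != 2*j)) ==> (m >= -1 ==> 3*j + m != 0)))) && ((!(3*h != 2*j)) ==> (m >= -1 ==> 3*j + m != 0)))) && ((!(h == 4 || j != m + 6)) ==> (m >= -1 ==> 3*j + m != 0))
The weakest precondition is ((h == 4 || j != m + 6) ==> ((3*h != 2*j ==> (3*j > -5 && h + j > 10 && (3*h != 2*j ==> (3*j > -5 && h + j > 10 && (!(3*h != 2*j)) && (m >= -1 ==> 3*j + m != 0))) && ((!(3*h != 2*j)) ==> (m >= -1 ==> 3*j + m != 0)))) && ((!(3*h != 2*j)) ==> (m >= -1 ==> 3*j + m != 0)))) && ((!(h == 4 || j != m + 6)) ==> (m >= -1 ==> 3*j + m != 0)).
Check whether (j != m + 6 ==> ((2*j != 6 ==> (3*j > -5 && j > 8 && (2*j != 6 ==> (3*j > -5 && j > 8 && (!(2*j != 6)) && (m >= -1 ==> 3*j + m != 0))) && ((!(2*j != 6)) ==> (m >= -1 ==> 3*j + m != 0)))) && ((!(2*j != 6)) ==> (m >= -1 ==> 3*j + m != 0)))) && ((!(j != m + 6)) ==> (m >= -1 ==> 3*j + m != 0)) && h == 2 implies it.
Every state satisfying the precondition satisfies the weakest precondition: the implication holds.
Answer: valid


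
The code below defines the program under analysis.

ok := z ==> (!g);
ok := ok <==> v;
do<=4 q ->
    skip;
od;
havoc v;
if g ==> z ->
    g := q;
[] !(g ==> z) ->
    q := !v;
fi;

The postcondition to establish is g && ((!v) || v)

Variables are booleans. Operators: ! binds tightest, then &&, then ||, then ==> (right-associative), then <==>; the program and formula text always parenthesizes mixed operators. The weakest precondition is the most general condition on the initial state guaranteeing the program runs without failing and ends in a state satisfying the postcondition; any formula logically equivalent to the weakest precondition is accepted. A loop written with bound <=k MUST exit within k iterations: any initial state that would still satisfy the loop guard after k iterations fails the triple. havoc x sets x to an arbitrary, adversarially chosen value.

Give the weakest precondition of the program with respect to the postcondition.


Working backward. After the program, the postcondition g && ((!v) || v) must hold; in canonical form it is g.
Then branch requires q; else branch requires g.
Before the if: ((g ==> z) ==> q) && ((!(g ==> z)) ==> g)
Before havoc v: ((g ==> z) ==> q) && ((!(g ==> z)) ==> g)
Before the loop (bound <=4), unroll the exhaustion recursion (WP_0 = exit-now case; WP_j = one more guarded iteration, up to j = 4):
  WP_0: (!q) && ((g ==> z) ==> q) && ((!(g ==> z)) ==> g)
  WP_1: (q ==> ((!q) && ((g ==> z) ==> q) && ((!(g ==> z)) ==> g))) && ((!q) ==> (((g ==> z) ==> q) && ((!(g ==> z)) ==> g)))
  WP_2: (q ==> ((q ==> ((!q) && ((g ==> z) ==> q) && ((!(g ==> z)) ==> g))) && ((!q) ==> (((g ==> z) ==> q) && ((!(g ==> z)) ==> g))))) && ((!q) ==> (((g ==> z) ==> q) && ((!(g ==> z)) ==> g)))
  WP_3: (q ==> ((q ==> ((q ==> ((!q) && ((g ==> z) ==> q) && ((!(g ==> z)) ==> g))) && ((!q) ==> (((g ==> z) ==> q) && ((!(g ==> z)) ==> g))))) && ((!q) ==> (((g ==> z) ==> q) && ((!(g ==> z)) ==> g))))) && ((!q) ==> (((g ==> z) ==> q) && ((!(g ==> z)) ==> g)))
  WP_4: (q ==> ((q ==> ((q ==> ((q ==> ((!q) && ((g ==> z) ==> q) && ((!(g ==> z)) ==> g))) && ((!q) ==> (((g ==> z) ==> q) && ((!(g ==> z)) ==> g))))) && ((!q) ==> (((g ==> z) ==> q) && ((!(g ==> z)) ==> g))))) && ((!q) ==> (((g ==> z) ==> q) && ((!(g ==> z)) ==> g))))) && ((!q) ==> (((g ==> z) ==> q) && ((!(g ==> z)) ==> g)))
So before the loop: (q ==> ((q ==> ((q ==> ((q ==> ((!q) && ((g ==> z) ==> q) && ((!(g ==> z)) ==> g))) && ((!q) ==> (((g ==> z) ==> q) && ((!(g ==> z)) ==> g))))) && ((!q) ==> (((g ==> z) ==> q) && ((!(g ==> z)) ==> g))))) && ((!q) ==> (((g ==> z) ==> q) && ((!(g ==> z)) ==> g))))) && ((!q) ==> (((g ==> z) ==> q) && ((!(g ==> z)) ==> g)))
Before ok := ok <==> v: (q ==> ((q ==> ((q ==> ((q ==> ((!q) && ((g ==> z) ==> q) && ((!(g ==> z)) ==> g))) && ((!q) ==> (((g ==> z) ==> q) && ((!(g ==> z)) ==> g))))) && ((!q) ==> (((g ==> z) ==> q) && ((!(g ==> z)) ==> g))))) && ((!q) ==> (((g ==> z) ==> q) && ((!(g ==> z)) ==> g))))) && ((!q) ==> (((g ==> z) ==> q) && ((!(g ==> z)) ==> g)))
Before ok := z ==> (!g): (q ==> ((q ==> ((q ==> ((q ==> ((!q) && ((g ==> z) ==> q) && ((!(g ==> z)) ==> g))) && ((!q) ==> (((g ==> z) ==> q) && ((!(g ==> z)) ==> g))))) && ((!q) ==> (((g ==> z) ==> q) && ((!(g ==> z)) ==> g))))) && ((!q) ==> (((g ==> z) ==> q) && ((!(g ==> z)) ==> g))))) && ((!q) ==> (((g ==> z) ==> q) && ((!(g ==> z)) ==> g)))
Answer: WP = (q ==> ((q ==> ((q ==> ((q ==> ((!q) && ((g ==> z) ==> q) && ((!(g ==> z)) ==> g))) && ((!q) ==> (((g ==> z) ==> q) && ((!(g ==> z)) ==> g))))) && ((!q) ==> (((g ==> z) ==> q) && ((!(g ==> z)) ==> g))))) && ((!q) ==> (((g ==> z) ==> q) && ((!(g ==> z)) ==> g))))) && ((!q) ==> (((g ==> z) ==> q) && ((!(g ==> z)) ==> g)))


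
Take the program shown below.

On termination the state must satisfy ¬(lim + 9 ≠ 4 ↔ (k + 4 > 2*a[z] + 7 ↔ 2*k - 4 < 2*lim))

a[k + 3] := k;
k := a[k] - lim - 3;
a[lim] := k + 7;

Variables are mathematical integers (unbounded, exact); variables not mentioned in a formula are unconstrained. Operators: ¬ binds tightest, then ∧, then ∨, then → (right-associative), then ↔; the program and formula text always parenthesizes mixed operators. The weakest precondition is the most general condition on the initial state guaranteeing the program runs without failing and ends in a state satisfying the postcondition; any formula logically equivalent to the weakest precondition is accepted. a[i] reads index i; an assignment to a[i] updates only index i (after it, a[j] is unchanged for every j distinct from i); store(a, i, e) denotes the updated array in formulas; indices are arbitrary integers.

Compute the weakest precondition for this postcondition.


Working backward. After the program, the postcondition ¬(lim + 9 ≠ 4 ↔ (k + 4 > 2*a[z] + 7 ↔ 2*k - 4 < 2*lim)) must hold; in canonical form it is ¬(lim ≠ -5 ↔ (k > 2*a[z] + 3 ↔ 2*k < 2*lim + 4)).
Before a[lim] := k + 7: ¬(lim ≠ -5 ↔ (k > 2*store(a, lim, k + 7)[z] + 3 ↔ 2*k < 2*lim + 4))
Before k := a[k] - lim - 3: ¬(lim ≠ -5 ↔ (a[k] > 2*store(a, lim, a[k] - lim + 4)[z] + lim + 6 ↔ 2*a[k] < 4*lim + 10))
Before a[k + 3] := k: ¬(lim ≠ -5 ↔ (store(a, k + 3, k)[k] > 2*store(store(a, k + 3, k), lim, store(a, k + 3, k)[k] - lim + 4)[z] + lim + 6 ↔ 2*store(a, k + 3, k)[k] < 4*lim + 10))
Answer: WP = ¬(lim ≠ -5 ↔ (store(a, k + 3, k)[k] > 2*store(store(a, k + 3, k), lim, store(a, k + 3, k)[k] - lim + 4)[z] + lim + 6 ↔ 2*store(a, k + 3, k)[k] < 4*lim + 10))


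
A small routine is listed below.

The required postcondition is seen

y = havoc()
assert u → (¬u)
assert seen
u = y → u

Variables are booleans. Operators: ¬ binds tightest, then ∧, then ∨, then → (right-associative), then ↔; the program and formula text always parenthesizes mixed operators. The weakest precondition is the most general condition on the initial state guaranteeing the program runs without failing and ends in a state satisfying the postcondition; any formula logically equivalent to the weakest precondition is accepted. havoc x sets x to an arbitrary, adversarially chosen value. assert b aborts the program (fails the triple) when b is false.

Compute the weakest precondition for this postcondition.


Working backward. After the program, seen must hold.
Before u := y → u: seen
Before assert seen: seen
Before assert u → (¬u): (u → (¬u)) ∧ seen
Before havoc y: (u → (¬u)) ∧ seen
Answer: WP = (u → (¬u)) ∧ seen


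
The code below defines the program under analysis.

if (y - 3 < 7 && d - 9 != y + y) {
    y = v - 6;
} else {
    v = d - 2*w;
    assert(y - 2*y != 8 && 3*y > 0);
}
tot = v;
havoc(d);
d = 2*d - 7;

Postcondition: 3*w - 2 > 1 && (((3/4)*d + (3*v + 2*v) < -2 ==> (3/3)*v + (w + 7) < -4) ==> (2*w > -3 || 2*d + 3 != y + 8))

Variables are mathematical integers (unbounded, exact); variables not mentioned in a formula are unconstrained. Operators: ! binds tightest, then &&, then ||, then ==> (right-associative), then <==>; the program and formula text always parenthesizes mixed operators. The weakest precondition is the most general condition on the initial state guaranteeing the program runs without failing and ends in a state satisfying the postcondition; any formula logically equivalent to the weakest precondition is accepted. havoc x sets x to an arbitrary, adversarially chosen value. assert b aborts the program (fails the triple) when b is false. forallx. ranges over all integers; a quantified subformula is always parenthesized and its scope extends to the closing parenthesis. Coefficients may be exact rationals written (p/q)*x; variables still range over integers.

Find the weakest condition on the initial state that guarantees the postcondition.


Working backward. After the program, the postcondition 3*w - 2 > 1 && (((3/4)*d + (3*v + 2*v) < -2 ==> (3/3)*v + (w + 7) < -4) ==> (2*w > -3 || 2*d + 3 != y + 8)) must hold; in canonical form it is 3*w > 3 && (((3/4)*d + 5*v < -2 ==> v + w < -11) ==> (2*w > -3 || 2*d != y + 5)).
Before d := 2*d - 7: 3*w > 3 && (((3/2)*d + 5*v < 13/4 ==> v + w < -11) ==> (2*w > -3 || 4*d != y + 19))
Before havoc d: forall d_1. (3*w > 3 && (((3/2)*d_1 + 5*v < 13/4 ==> v + w < -11) ==> (2*w > -3 || 4*d_1 != y + 19)))
Before tot := v: forall d_1. (3*w > 3 && (((3/2)*d_1 + 5*v < 13/4 ==> v + w < -11) ==> (2*w > -3 || 4*d_1 != y + 19)))
Then branch requires forall d_1. (3*w > 3 && (((3/2)*d_1 + 5*v < 13/4 ==> v + w < -11) ==> (2*w > -3 || 4*d_1 != v + 13))); else branch requires y != -8 && 3*y > 0 && (forall d_1. (3*w > 3 && ((5*d + (3/2)*d_1 < 10*w + 13/4 ==> d < w - 11) ==> (2*w > -3 || 4*d_1 != y + 19)))).
Before the if: ((y < 10 && d != 2*y + 9) ==> (forall d_1. (3*w > 3 && (((3/2)*d_1 + 5*v < 13/4 ==> v + w < -11) ==> (2*w > -3 || 4*d_1 != v + 13))))) && ((!(y < 10 && d != 2*y + 9)) ==> (y != -8 && 3*y > 0 && (forall d_1. (3*w > 3 && ((5*d + (3/2)*d_1 < 10*w + 13/4 ==> d < w - 11) ==> (2*w > -3 || 4*d_1 != y + 19))))))
Answer: WP = ((y < 10 && d != 2*y + 9) ==> (forall d_1. (3*w > 3 && (((3/2)*d_1 + 5*v < 13/4 ==> v + w < -11) ==> (2*w > -3 || 4*d_1 != v + 13))))) && ((!(y < 10 && d != 2*y + 9)) ==> (y != -8 && 3*y > 0 && (forall d_1. (3*w > 3 && ((5*d + (3/2)*d_1 < 10*w + 13/4 ==> d < w - 11) ==> (2*w > -3 || 4*d_1 != y + 19))))))


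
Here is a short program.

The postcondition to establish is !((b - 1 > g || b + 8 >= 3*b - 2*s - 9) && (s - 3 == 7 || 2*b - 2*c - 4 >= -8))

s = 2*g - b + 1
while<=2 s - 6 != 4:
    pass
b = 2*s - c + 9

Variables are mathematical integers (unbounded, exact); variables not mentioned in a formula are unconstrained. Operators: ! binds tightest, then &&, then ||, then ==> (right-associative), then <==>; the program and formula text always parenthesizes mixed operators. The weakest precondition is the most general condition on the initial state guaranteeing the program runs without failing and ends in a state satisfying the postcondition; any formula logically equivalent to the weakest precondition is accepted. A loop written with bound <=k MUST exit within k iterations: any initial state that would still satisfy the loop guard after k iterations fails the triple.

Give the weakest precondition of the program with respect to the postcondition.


Working backward. After the program, the postcondition !((b - 1 > g || b + 8 >= 3*b - 2*s - 9) && (s - 3 == 7 || 2*b - 2*c - 4 >= -8)) must hold; in canonical form it is !((b > g + 1 || 2*s >= 2*b - 17) && (s == 10 || 2*b >= 2*c - 4)).
Before b := 2*s - c + 9: !((2*s > c + g - 8 || 2*c >= 2*s + 1) && (s == 10 || 4*s >= 4*c - 22))
Before the loop (bound <=2), unroll the exhaustion recursion (WP_0 = exit-now case; WP_j = one more guarded iteration, up to j = 2):
  WP_0: (!(s != 10)) && (!((2*s > c + g - 8 || 2*c >= 2*s + 1) && (s == 10 || 4*s >= 4*c - 22)))
  WP_1: (s != 10 ==> ((!(s != 10)) && (!((2*s > c + g - 8 || 2*c >= 2*s + 1) && (s == 10 || 4*s >= 4*c - 22))))) && ((!(s != 10)) ==> (!((2*s > c + g - 8 || 2*c >= 2*s + 1) && (s == 10 || 4*s >= 4*c - 22))))
  WP_2: (s != 10 ==> ((s != 10 ==> ((!(s != 10)) && (!((2*s > c + g - 8 || 2*c >= 2*s + 1) && (s == 10 || 4*s >= 4*c - 22))))) && ((!(s != 10)) ==> (!((2*s > c + g - 8 || 2*c >= 2*s + 1) && (s == 10 || 4*s >= 4*c - 22)))))) && ((!(s != 10)) ==> (!((2*s > c + g - 8 || 2*c >= 2*s + 1) && (s == 10 || 4*s >= 4*c - 22))))
So before the loop: (s != 10 ==> ((s != 10 ==> ((!(s != 10)) && (!((2*s > c + g - 8 || 2*c >= 2*s + 1) && (s == 10 || 4*s >= 4*c - 22))))) && ((!(s != 10)) ==> (!((2*s > c + g - 8 || 2*c >= 2*s + 1) && (s == 10 || 4*s >= 4*c - 22)))))) && ((!(s != 10)) ==> (!((2*s > c + g - 8 || 2*c >= 2*s + 1) && (s == 10 || 4*s >= 4*c - 22))))
Before s := 2*g - b + 1: (2*g != b + 9 ==> ((2*g != b + 9 ==> ((!(2*g != b + 9)) && (!((3*g > 2*b + c - 10 || 2*b + 2*c >= 4*g + 3) && (2*g == b + 9 || 8*g >= 4*b + 4*c - 26))))) && ((!(2*g != b + 9)) ==> (!((3*g > 2*b + c - 10 || 2*b + 2*c >= 4*g + 3) && (2*g == b + 9 || 8*g >= 4*b + 4*c - 26)))))) && ((!(2*g != b + 9)) ==> (!((3*g > 2*b + c - 10 || 2*b + 2*c >= 4*g + 3) && (2*g == b + 9 || 8*g >= 4*b + 4*c - 26))))
Answer: WP = (2*g != b + 9 ==> ((2*g != b + 9 ==> ((!(2*g != b + 9)) && (!((3*g > 2*b + c - 10 || 2*b + 2*c >= 4*g + 3) && (2*g == b + 9 || 8*g >= 4*b + 4*c - 26))))) && ((!(2*g != b + 9)) ==> (!((3*g > 2*b + c - 10 || 2*b + 2*c >= 4*g + 3) && (2*g == b + 9 || 8*g >= 4*b + 4*c - 26)))))) && ((!(2*g != b + 9)) ==> (!((3*g > 2*b + c - 10 || 2*b + 2*c >= 4*g + 3) && (2*g == b + 9 || 8*g >= 4*b + 4*c - 26))))


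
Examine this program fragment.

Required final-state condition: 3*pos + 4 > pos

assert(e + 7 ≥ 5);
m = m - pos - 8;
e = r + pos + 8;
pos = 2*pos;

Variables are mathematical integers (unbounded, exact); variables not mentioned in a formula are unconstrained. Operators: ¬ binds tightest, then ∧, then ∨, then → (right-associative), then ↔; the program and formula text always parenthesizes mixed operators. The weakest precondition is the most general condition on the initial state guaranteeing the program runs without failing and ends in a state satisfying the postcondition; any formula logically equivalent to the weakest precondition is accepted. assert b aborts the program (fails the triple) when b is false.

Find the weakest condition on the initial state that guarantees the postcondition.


Working backward. After the program, the postcondition 3*pos + 4 > pos must hold; in canonical form it is 2*pos > -4.
Before pos := 2*pos: 4*pos > -4
Before e := r + pos + 8: 4*pos > -4
Before m := m - pos - 8: 4*pos > -4
Before assert e + 7 ≥ 5: e ≥ -2 ∧ 4*pos > -4
Answer: WP = e ≥ -2 ∧ 4*pos > -4


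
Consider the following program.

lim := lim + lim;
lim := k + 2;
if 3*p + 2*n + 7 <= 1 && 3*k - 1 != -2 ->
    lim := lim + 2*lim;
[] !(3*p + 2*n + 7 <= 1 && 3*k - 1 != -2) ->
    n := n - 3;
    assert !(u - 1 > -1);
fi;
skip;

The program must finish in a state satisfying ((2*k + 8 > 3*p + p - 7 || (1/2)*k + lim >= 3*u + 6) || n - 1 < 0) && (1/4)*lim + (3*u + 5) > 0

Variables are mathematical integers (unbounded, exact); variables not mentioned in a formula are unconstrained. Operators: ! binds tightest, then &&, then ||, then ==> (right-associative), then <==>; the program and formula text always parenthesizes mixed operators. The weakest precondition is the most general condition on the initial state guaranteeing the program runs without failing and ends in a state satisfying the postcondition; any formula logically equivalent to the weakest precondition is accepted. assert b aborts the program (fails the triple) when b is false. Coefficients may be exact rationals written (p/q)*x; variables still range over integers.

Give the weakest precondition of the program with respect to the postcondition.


Working backward. After the program, the postcondition ((2*k + 8 > 3*p + p - 7 || (1/2)*k + lim >= 3*u + 6) || n - 1 < 0) && (1/4)*lim + (3*u + 5) > 0 must hold; in canonical form it is (2*k > 4*p - 15 || (1/2)*k + lim >= 3*u + 6 || n < 1) && (1/4)*lim + 3*u > -5.
Before skip: (2*k > 4*p - 15 || (1/2)*k + lim >= 3*u + 6 || n < 1) && (1/4)*lim + 3*u > -5
Then branch requires (2*k > 4*p - 15 || (1/2)*k + 3*lim >= 3*u + 6 || n < 1) && (3/4)*lim + 3*u > -5; else branch requires (!(u > 0)) && (2*k > 4*p - 15 || (1/2)*k + lim >= 3*u + 6 || n < 4) && (1/4)*lim + 3*u > -5.
Before the if: ((2*n + 3*p <= -6 && 3*k != -1) ==> ((2*k > 4*p - 15 || (1/2)*k + 3*lim >= 3*u + 6 || n < 1) && (3/4)*lim + 3*u > -5)) && ((!(2*n + 3*p <= -6 && 3*k != -1)) ==> ((!(u > 0)) && (2*k > 4*p - 15 || (1/2)*k + lim >= 3*u + 6 || n < 4) && (1/4)*lim + 3*u > -5))
Before lim := k + 2: ((2*n + 3*p <= -6 && 3*k != -1) ==> ((2*k > 4*p - 15 || (7/2)*k >= 3*u || n < 1) && (3/4)*k + 3*u > -13/2)) && ((!(2*n + 3*p <= -6 && 3*k != -1)) ==> ((!(u > 0)) && (2*k > 4*p - 15 || (3/2)*k >= 3*u + 4 || n < 4) && (1/4)*k + 3*u > -11/2))
Before lim := lim + lim: ((2*n + 3*p <= -6 && 3*k != -1) ==> ((2*k > 4*p - 15 || (7/2)*k >= 3*u || n < 1) && (3/4)*k + 3*u > -13/2)) && ((!(2*n + 3*p <= -6 && 3*k != -1)) ==> ((!(u > 0)) && (2*k > 4*p - 15 || (3/2)*k >= 3*u + 4 || n < 4) && (1/4)*k + 3*u > -11/2))
Answer: WP = ((2*n + 3*p <= -6 && 3*k != -1) ==> ((2*k > 4*p - 15 || (7/2)*k >= 3*u || n < 1) && (3/4)*k + 3*u > -13/2)) && ((!(2*n + 3*p <= -6 && 3*k != -1)) ==> ((!(u > 0)) && (2*k > 4*p - 15 || (3/2)*k >= 3*u + 4 || n < 4) && (1/4)*k + 3*u > -11/2))


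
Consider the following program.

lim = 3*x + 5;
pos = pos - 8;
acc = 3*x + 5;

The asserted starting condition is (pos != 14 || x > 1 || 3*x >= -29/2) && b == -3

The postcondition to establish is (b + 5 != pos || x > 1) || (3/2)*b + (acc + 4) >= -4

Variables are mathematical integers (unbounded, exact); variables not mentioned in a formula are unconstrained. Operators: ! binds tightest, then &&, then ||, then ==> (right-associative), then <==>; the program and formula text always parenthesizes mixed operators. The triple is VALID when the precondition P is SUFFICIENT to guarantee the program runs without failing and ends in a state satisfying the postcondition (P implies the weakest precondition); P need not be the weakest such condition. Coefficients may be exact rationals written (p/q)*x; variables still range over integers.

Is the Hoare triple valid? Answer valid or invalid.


Working backward. After the program, the postcondition (b + 5 != pos || x > 1) || (3/2)*b + (acc + 4) >= -4 must hold; in canonical form it is b != pos - 5 || x > 1 || acc + (3/2)*b >= -8.
Before acc := 3*x + 5: b != pos - 5 || x > 1 || (3/2)*b + 3*x >= -13
Before pos := pos - 8: b != pos - 13 || x > 1 || (3/2)*b + 3*x >= -13
Before lim := 3*x + 5: b != pos - 13 || x > 1 || (3/2)*b + 3*x >= -13
The weakest precondition is b != pos - 13 || x > 1 || (3/2)*b + 3*x >= -13.
Check whether (pos != 14 || x > 1 || 3*x >= -29/2) && b == -3 implies it.
Countermodel: at the initial state b = -3, pos = 10, x = -3, the precondition holds but the weakest precondition fails.
Answer: invalid


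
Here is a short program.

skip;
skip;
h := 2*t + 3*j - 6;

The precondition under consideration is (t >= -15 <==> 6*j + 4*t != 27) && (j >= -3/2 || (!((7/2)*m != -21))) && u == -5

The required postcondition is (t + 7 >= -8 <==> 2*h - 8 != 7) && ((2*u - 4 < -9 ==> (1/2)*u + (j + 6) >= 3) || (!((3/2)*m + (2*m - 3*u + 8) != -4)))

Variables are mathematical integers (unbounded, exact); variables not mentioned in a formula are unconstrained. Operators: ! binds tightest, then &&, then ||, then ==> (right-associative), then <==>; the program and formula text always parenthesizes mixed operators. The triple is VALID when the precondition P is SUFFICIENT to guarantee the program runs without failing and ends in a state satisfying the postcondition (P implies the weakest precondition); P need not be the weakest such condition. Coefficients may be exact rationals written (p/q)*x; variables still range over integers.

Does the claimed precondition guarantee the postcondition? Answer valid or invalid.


Working backward. After the program, the postcondition (t + 7 >= -8 <==> 2*h - 8 != 7) && ((2*u - 4 < -9 ==> (1/2)*u + (j + 6) >= 3) || (!((3/2)*m + (2*m - 3*u + 8) != -4))) must hold; in canonical form it is (t >= -15 <==> 2*h != 15) && ((2*u < -5 ==> j + (1/2)*u >= -3) || (!((7/2)*m != 3*u - 12))).
Before h := 2*t + 3*j - 6: (t >= -15 <==> 6*j + 4*t != 27) && ((2*u < -5 ==> j + (1/2)*u >= -3) || (!((7/2)*m != 3*u - 12)))
Before skip: (t >= -15 <==> 6*j + 4*t != 27) && ((2*u < -5 ==> j + (1/2)*u >= -3) || (!((7/2)*m != 3*u - 12)))
Before skip: (t >= -15 <==> 6*j + 4*t != 27) && ((2*u < -5 ==> j + (1/2)*u >= -3) || (!((7/2)*m != 3*u - 12)))
The weakest precondition is (t >= -15 <==> 6*j + 4*t != 27) && ((2*u < -5 ==> j + (1/2)*u >= -3) || (!((7/2)*m != 3*u - 12))).
Check whether (t >= -15 <==> 6*j + 4*t != 27) && (j >= -3/2 || (!((7/2)*m != -21))) && u == -5 implies it.
Countermodel: at the initial state j = -1, m = -6, t = 0, u = -5, the precondition holds but the weakest precondition fails.
Answer: invalid


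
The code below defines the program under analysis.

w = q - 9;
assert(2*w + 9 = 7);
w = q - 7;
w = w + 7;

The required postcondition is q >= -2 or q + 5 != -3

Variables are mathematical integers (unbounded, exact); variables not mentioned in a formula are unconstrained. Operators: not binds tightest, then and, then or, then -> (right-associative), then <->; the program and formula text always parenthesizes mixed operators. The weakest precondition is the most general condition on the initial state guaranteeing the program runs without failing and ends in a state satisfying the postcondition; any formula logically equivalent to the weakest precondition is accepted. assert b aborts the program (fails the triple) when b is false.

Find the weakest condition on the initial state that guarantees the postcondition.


Working backward. After the program, the postcondition q >= -2 or q + 5 != -3 must hold; in canonical form it is q >= -2 or q != -8.
Before w := w + 7: q >= -2 or q != -8
Before w := q - 7: q >= -2 or q != -8
Before assert 2*w + 9 = 7: 2*w = -2 and (q >= -2 or q != -8)
Before w := q - 9: 2*q = 16 and (q >= -2 or q != -8)
Answer: WP = 2*q = 16 and (q >= -2 or q != -8)


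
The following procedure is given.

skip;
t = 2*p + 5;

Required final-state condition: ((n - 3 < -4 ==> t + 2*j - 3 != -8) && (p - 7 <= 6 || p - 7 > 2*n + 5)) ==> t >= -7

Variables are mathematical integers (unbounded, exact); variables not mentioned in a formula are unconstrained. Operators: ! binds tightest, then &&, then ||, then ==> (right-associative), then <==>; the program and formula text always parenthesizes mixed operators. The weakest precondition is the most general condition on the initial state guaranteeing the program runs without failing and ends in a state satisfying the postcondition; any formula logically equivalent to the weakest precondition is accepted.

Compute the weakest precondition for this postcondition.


Working backward. After the program, the postcondition ((n - 3 < -4 ==> t + 2*j - 3 != -8) && (p - 7 <= 6 || p - 7 > 2*n + 5)) ==> t >= -7 must hold; in canonical form it is ((n < -1 ==> 2*j + t != -5) && (p <= 13 || p > 2*n + 12)) ==> t >= -7.
Before t := 2*p + 5: ((n < -1 ==> 2*j + 2*p != -10) && (p <= 13 || p > 2*n + 12)) ==> 2*p >= -12
Before skip: ((n < -1 ==> 2*j + 2*p != -10) && (p <= 13 || p > 2*n + 12)) ==> 2*p >= -12
Answer: WP = ((n < -1 ==> 2*j + 2*p != -10) && (p <= 13 || p > 2*n + 12)) ==> 2*p >= -12


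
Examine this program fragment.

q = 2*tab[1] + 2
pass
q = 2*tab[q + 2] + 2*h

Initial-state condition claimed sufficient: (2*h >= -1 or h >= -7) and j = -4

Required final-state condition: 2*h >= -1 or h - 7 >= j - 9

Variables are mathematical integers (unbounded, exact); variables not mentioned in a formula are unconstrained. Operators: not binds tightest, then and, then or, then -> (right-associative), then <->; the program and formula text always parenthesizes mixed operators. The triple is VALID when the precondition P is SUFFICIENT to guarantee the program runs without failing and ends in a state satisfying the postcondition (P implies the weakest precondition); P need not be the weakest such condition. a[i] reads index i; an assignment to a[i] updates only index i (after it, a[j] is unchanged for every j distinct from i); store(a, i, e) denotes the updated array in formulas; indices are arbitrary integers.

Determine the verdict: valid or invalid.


Working backward. After the program, the postcondition 2*h >= -1 or h - 7 >= j - 9 must hold; in canonical form it is 2*h >= -1 or h >= j - 2.
Before q := 2*tab[q + 2] + 2*h: 2*h >= -1 or h >= j - 2
Before skip: 2*h >= -1 or h >= j - 2
Before q := 2*tab[1] + 2: 2*h >= -1 or h >= j - 2
The weakest precondition is 2*h >= -1 or h >= j - 2.
Check whether (2*h >= -1 or h >= -7) and j = -4 implies it.
Countermodel: at the initial state h = -7, j = -4, the precondition holds but the weakest precondition fails.
Answer: invalid


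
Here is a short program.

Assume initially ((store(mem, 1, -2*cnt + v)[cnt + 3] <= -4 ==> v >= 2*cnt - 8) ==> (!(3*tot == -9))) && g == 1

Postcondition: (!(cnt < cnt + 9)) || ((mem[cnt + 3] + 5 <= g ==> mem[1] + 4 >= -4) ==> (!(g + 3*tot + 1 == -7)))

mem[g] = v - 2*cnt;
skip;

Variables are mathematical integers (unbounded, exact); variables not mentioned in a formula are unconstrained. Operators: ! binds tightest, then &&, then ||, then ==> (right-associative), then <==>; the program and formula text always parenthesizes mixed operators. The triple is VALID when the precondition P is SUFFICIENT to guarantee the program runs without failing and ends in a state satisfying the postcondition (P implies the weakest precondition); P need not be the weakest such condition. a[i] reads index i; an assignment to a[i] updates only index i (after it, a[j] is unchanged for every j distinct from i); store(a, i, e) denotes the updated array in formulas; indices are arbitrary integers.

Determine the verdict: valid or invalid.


Working backward. After the program, the postcondition (!(cnt < cnt + 9)) || ((mem[cnt + 3] + 5 <= g ==> mem[1] + 4 >= -4) ==> (!(g + 3*tot + 1 == -7))) must hold; in canonical form it is (mem[cnt + 3] <= g - 5 ==> mem[1] >= -8) ==> (!(g + 3*tot == -8)).
Before skip: (mem[cnt + 3] <= g - 5 ==> mem[1] >= -8) ==> (!(g + 3*tot == -8))
Before mem[g] := v - 2*cnt: (store(mem, g, -2*cnt + v)[cnt + 3] <= g - 5 ==> store(mem, g, -2*cnt + v)[1] >= -8) ==> (!(g + 3*tot == -8))
The weakest precondition is (store(mem, g, -2*cnt + v)[cnt + 3] <= g - 5 ==> store(mem, g, -2*cnt + v)[1] >= -8) ==> (!(g + 3*tot == -8)).
Check whether ((store(mem, 1, -2*cnt + v)[cnt + 3] <= -4 ==> v >= 2*cnt - 8) ==> (!(3*tot == -9))) && g == 1 implies it.
Every state satisfying the precondition satisfies the weakest precondition: the implication holds.
Answer: valid


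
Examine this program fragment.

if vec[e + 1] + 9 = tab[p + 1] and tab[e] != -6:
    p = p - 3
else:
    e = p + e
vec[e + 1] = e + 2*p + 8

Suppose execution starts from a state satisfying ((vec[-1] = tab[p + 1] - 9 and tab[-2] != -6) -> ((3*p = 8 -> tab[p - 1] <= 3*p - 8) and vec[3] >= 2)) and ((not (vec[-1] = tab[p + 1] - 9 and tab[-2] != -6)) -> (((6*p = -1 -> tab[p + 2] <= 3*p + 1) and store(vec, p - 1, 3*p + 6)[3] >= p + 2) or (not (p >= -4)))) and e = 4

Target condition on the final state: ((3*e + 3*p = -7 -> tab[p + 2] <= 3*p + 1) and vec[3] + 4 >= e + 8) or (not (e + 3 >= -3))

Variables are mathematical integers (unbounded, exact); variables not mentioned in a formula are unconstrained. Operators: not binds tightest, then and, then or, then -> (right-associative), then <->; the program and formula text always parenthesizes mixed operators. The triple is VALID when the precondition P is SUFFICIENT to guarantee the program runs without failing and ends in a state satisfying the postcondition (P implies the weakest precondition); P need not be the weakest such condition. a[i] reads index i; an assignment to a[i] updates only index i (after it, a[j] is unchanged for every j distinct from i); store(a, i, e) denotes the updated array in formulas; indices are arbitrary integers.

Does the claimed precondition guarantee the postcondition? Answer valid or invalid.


Working backward. After the program, the postcondition ((3*e + 3*p = -7 -> tab[p + 2] <= 3*p + 1) and vec[3] + 4 >= e + 8) or (not (e + 3 >= -3)) must hold; in canonical form it is ((3*e + 3*p = -7 -> tab[p + 2] <= 3*p + 1) and vec[3] >= e + 4) or (not (e >= -6)).
Before vec[e + 1] := e + 2*p + 8: ((3*e + 3*p = -7 -> tab[p + 2] <= 3*p + 1) and store(vec, e + 1, e + 2*p + 8)[3] >= e + 4) or (not (e >= -6))
Then branch requires ((3*e + 3*p = 2 -> tab[p - 1] <= 3*p - 8) and store(vec, e + 1, e + 2*p + 2)[3] >= e + 4) or (not (e >= -6)); else branch requires ((3*e + 6*p = -7 -> tab[p + 2] <= 3*p + 1) and store(vec, e + p + 1, e + 3*p + 8)[3] >= e + p + 4) or (not (e + p >= -6)).
Before the if: ((vec[e + 1] = tab[p + 1] - 9 and tab[e] != -6) -> (((3*e + 3*p = 2 -> tab[p - 1] <= 3*p - 8) and store(vec, e + 1, e + 2*p + 2)[3] >= e + 4) or (not (e >= -6)))) and ((not (vec[e + 1] = tab[p + 1] - 9 and tab[e] != -6)) -> (((3*e + 6*p = -7 -> tab[p + 2] <= 3*p + 1) and store(vec, e + p + 1, e + 3*p + 8)[3] >= e + p + 4) or (not (e + p >= -6))))
The weakest precondition is ((vec[e + 1] = tab[p + 1] - 9 and tab[e] != -6) -> (((3*e + 3*p = 2 -> tab[p - 1] <= 3*p - 8) and store(vec, e + 1, e + 2*p + 2)[3] >= e + 4) or (not (e >= -6)))) and ((not (vec[e + 1] = tab[p + 1] - 9 and tab[e] != -6)) -> (((3*e + 6*p = -7 -> tab[p + 2] <= 3*p + 1) and store(vec, e + p + 1, e + 3*p + 8)[3] >= e + p + 4) or (not (e + p >= -6)))).
Check whether ((vec[-1] = tab[p + 1] - 9 and tab[-2] != -6) -> ((3*p = 8 -> tab[p - 1] <= 3*p - 8) and vec[3] >= 2)) and ((not (vec[-1] = tab[p + 1] - 9 and tab[-2] != -6)) -> (((6*p = -1 -> tab[p + 2] <= 3*p + 1) and store(vec, p - 1, 3*p + 6)[3] >= p + 2) or (not (p >= -4)))) and e = 4 implies it.
Countermodel: at the initial state e = 4, p = -5, tab = {[-6] = 7, [-4] = 30152, [-3] = 7, [-2] = 7, [-1] = 7, [0] = 7, [3] = 7, [4] = 11, [5] = 7, elsewhere 7}, vec = {[-6] = 8, [-4] = 8, [-3] = 8, [-2] = 8, [-1] = 8, [0] = 8, [3] = 2, [4] = 8, [5] = 30143, elsewhere 8}, the precondition holds but the weakest precondition fails.
Answer: invalid
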